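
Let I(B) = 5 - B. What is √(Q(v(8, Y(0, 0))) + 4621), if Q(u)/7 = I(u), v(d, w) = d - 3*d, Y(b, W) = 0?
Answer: 4*√298 ≈ 69.051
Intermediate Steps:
v(d, w) = -2*d
Q(u) = 35 - 7*u (Q(u) = 7*(5 - u) = 35 - 7*u)
√(Q(v(8, Y(0, 0))) + 4621) = √((35 - (-14)*8) + 4621) = √((35 - 7*(-16)) + 4621) = √((35 + 112) + 4621) = √(147 + 4621) = √4768 = 4*√298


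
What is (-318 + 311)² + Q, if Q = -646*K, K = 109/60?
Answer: -33737/30 ≈ -1124.6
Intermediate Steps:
K = 109/60 (K = 109*(1/60) = 109/60 ≈ 1.8167)
Q = -35207/30 (Q = -646*109/60 = -35207/30 ≈ -1173.6)
(-318 + 311)² + Q = (-318 + 311)² - 35207/30 = (-7)² - 35207/30 = 49 - 35207/30 = -33737/30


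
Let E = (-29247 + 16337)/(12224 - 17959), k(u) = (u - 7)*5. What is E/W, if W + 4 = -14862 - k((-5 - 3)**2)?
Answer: -2582/17378197 ≈ -0.00014858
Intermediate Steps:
k(u) = -35 + 5*u (k(u) = (-7 + u)*5 = -35 + 5*u)
E = 2582/1147 (E = -12910/(-5735) = -12910*(-1/5735) = 2582/1147 ≈ 2.2511)
W = -15151 (W = -4 + (-14862 - (-35 + 5*(-5 - 3)**2)) = -4 + (-14862 - (-35 + 5*(-8)**2)) = -4 + (-14862 - (-35 + 5*64)) = -4 + (-14862 - (-35 + 320)) = -4 + (-14862 - 1*285) = -4 + (-14862 - 285) = -4 - 15147 = -15151)
E/W = (2582/1147)/(-15151) = (2582/1147)*(-1/15151) = -2582/17378197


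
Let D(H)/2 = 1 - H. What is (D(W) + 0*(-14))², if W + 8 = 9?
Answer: 0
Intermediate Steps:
W = 1 (W = -8 + 9 = 1)
D(H) = 2 - 2*H (D(H) = 2*(1 - H) = 2 - 2*H)
(D(W) + 0*(-14))² = ((2 - 2*1) + 0*(-14))² = ((2 - 2) + 0)² = (0 + 0)² = 0² = 0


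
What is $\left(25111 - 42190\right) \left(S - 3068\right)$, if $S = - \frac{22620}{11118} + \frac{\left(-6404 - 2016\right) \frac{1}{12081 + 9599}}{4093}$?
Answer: $\frac{431074327686976479}{8221412636} \approx 5.2433 \cdot 10^{7}$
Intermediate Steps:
$S = - \frac{16727561353}{8221412636}$ ($S = \left(-22620\right) \frac{1}{11118} + - \frac{8420}{21680} \cdot \frac{1}{4093} = - \frac{3770}{1853} + \left(-8420\right) \frac{1}{21680} \cdot \frac{1}{4093} = - \frac{3770}{1853} - \frac{421}{4436812} = - \frac{16727561353}{8221412636} \approx -2.0346$)
$\left(25111 - 42190\right) \left(S - 3068\right) = \left(25111 - 42190\right) \left(- \frac{16727561353}{8221412636} - 3068\right) = \left(-17079\right) \left(- \frac{25240021528601}{8221412636}\right) = \frac{431074327686976479}{8221412636}$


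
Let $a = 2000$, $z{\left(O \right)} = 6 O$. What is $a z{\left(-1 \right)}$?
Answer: $-12000$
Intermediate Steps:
$a z{\left(-1 \right)} = 2000 \cdot 6 \left(-1\right) = 2000 \left(-6\right) = -12000$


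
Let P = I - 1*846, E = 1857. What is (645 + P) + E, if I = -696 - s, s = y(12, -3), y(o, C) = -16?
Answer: 976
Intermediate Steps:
s = -16
I = -680 (I = -696 - 1*(-16) = -696 + 16 = -680)
P = -1526 (P = -680 - 1*846 = -680 - 846 = -1526)
(645 + P) + E = (645 - 1526) + 1857 = -881 + 1857 = 976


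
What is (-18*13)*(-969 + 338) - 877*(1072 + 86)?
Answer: -867912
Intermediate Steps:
(-18*13)*(-969 + 338) - 877*(1072 + 86) = -234*(-631) - 877*1158 = 147654 - 1015566 = -867912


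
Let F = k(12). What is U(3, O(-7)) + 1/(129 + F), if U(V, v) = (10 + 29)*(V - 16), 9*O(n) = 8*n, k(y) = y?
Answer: -71486/141 ≈ -506.99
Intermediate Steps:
O(n) = 8*n/9 (O(n) = (8*n)/9 = 8*n/9)
F = 12
U(V, v) = -624 + 39*V (U(V, v) = 39*(-16 + V) = -624 + 39*V)
U(3, O(-7)) + 1/(129 + F) = (-624 + 39*3) + 1/(129 + 12) = (-624 + 117) + 1/141 = -507 + 1/141 = -71486/141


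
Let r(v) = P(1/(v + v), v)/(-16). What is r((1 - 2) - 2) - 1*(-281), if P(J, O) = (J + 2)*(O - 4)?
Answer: 27053/96 ≈ 281.80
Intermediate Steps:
P(J, O) = (-4 + O)*(2 + J) (P(J, O) = (2 + J)*(-4 + O) = (-4 + O)*(2 + J))
r(v) = 15/32 - v/8 + 1/(8*v) (r(v) = (-8 - 4/(v + v) + 2*v + v/(v + v))/(-16) = (-8 - 4*1/(2*v) + 2*v + v/((2*v)))*(-1/16) = (-8 - 2/v + 2*v + (1/(2*v))*v)*(-1/16) = (-8 - 2/v + 2*v + ½)*(-1/16) = (-15/2 - 2/v + 2*v)*(-1/16) = 15/32 - v/8 + 1/(8*v))
r((1 - 2) - 2) - 1*(-281) = (4 - ((1 - 2) - 2)*(-15 + 4*((1 - 2) - 2)))/(32*((1 - 2) - 2)) - 1*(-281) = (4 - (-1 - 2)*(-15 + 4*(-1 - 2)))/(32*(-1 - 2)) + 281 = (1/32)*(4 - 1*(-3)*(-15 + 4*(-3)))/(-3) + 281 = (1/32)*(-⅓)*(4 - 1*(-3)*(-15 - 12)) + 281 = (1/32)*(-⅓)*(4 - 1*(-3)*(-27)) + 281 = (1/32)*(-⅓)*(4 - 81) + 281 = (1/32)*(-⅓)*(-77) + 281 = 77/96 + 281 = 27053/96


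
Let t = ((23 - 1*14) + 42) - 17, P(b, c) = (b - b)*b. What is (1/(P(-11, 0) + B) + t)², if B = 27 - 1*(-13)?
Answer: 1852321/1600 ≈ 1157.7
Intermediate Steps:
P(b, c) = 0 (P(b, c) = 0*b = 0)
B = 40 (B = 27 + 13 = 40)
t = 34 (t = ((23 - 14) + 42) - 17 = (9 + 42) - 17 = 51 - 17 = 34)
(1/(P(-11, 0) + B) + t)² = (1/(0 + 40) + 34)² = (1/40 + 34)² = (1361/40)² = 1852321/1600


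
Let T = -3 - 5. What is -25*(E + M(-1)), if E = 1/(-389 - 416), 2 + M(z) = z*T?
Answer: -24145/161 ≈ -149.97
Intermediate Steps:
T = -8
M(z) = -2 - 8*z (M(z) = -2 + z*(-8) = -2 - 8*z)
E = -1/805 (E = 1/(-805) = -1/805 ≈ -0.0012422)
-25*(E + M(-1)) = -25*(-1/805 + (-2 - 8*(-1))) = -25*(-1/805 + (-2 + 8)) = -25*(-1/805 + 6) = -25*4829/805 = -24145/161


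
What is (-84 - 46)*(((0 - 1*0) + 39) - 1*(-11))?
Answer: -6500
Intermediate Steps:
(-84 - 46)*(((0 - 1*0) + 39) - 1*(-11)) = -130*(((0 + 0) + 39) + 11) = -130*((0 + 39) + 11) = -130*(39 + 11) = -130*50 = -6500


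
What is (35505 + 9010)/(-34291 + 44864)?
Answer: 44515/10573 ≈ 4.2103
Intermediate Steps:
(35505 + 9010)/(-34291 + 44864) = 44515/10573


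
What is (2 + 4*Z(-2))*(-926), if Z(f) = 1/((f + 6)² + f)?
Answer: -14816/7 ≈ -2116.6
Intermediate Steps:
Z(f) = 1/(f + (6 + f)²) (Z(f) = 1/((6 + f)² + f) = 1/(f + (6 + f)²))
(2 + 4*Z(-2))*(-926) = (2 + 4/(-2 + (6 - 2)²))*(-926) = (2 + 4/(-2 + 4²))*(-926) = (2 + 4/(-2 + 16))*(-926) = (2 + 4/14)*(-926) = (2 + 4*(1/14))*(-926) = (2 + 2/7)*(-926) = (16/7)*(-926) = -14816/7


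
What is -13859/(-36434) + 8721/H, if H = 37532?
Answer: 418948451/683720444 ≈ 0.61275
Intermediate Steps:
-13859/(-36434) + 8721/H = -13859/(-36434) + 8721/37532 = -13859*(-1/36434) + 8721*(1/37532) = 13859/36434 + 8721/37532 = 418948451/683720444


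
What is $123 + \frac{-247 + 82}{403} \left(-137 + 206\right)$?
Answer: $\frac{38184}{403} \approx 94.749$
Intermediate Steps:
$123 + \frac{-247 + 82}{403} \left(-137 + 206\right) = 123 + \left(-165\right) \frac{1}{403} \cdot 69 = 123 - \frac{11385}{403} = \frac{38184}{403}$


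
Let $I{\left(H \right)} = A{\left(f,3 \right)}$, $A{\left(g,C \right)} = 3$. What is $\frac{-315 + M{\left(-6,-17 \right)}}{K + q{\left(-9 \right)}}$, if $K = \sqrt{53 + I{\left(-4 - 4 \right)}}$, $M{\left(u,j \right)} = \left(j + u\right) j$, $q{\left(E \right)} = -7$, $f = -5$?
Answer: $76 + \frac{152 \sqrt{14}}{7} \approx 157.25$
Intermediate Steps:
$I{\left(H \right)} = 3$
$M{\left(u,j \right)} = j \left(j + u\right)$
$K = 2 \sqrt{14}$ ($K = \sqrt{53 + 3} = \sqrt{56} = 2 \sqrt{14} \approx 7.4833$)
$\frac{-315 + M{\left(-6,-17 \right)}}{K + q{\left(-9 \right)}} = \frac{-315 - 17 \left(-17 - 6\right)}{2 \sqrt{14} - 7} = \frac{-315 - -391}{-7 + 2 \sqrt{14}} = \frac{-315 + 391}{-7 + 2 \sqrt{14}} = \frac{76}{-7 + 2 \sqrt{14}}$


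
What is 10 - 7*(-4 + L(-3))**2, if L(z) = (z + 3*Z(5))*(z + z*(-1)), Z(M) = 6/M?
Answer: -102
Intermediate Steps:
L(z) = 0 (L(z) = (z + 3*(6/5))*(z + z*(-1)) = (z + 3*(6*(1/5)))*(z - z) = (z + 3*(6/5))*0 = (z + 18/5)*0 = (18/5 + z)*0 = 0)
10 - 7*(-4 + L(-3))**2 = 10 - 7*(-4 + 0)**2 = 10 - 7*(-4)**2 = 10 - 7*16 = 10 - 112 = -102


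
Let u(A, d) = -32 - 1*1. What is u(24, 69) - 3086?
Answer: -3119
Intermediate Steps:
u(A, d) = -33 (u(A, d) = -32 - 1 = -33)
u(24, 69) - 3086 = -33 - 3086 = -3119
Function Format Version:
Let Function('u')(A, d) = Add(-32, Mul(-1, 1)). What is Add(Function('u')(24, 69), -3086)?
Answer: -3119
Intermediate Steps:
Function('u')(A, d) = -33 (Function('u')(A, d) = Add(-32, -1) = -33)
Add(Function('u')(24, 69), -3086) = Add(-33, -3086) = -3119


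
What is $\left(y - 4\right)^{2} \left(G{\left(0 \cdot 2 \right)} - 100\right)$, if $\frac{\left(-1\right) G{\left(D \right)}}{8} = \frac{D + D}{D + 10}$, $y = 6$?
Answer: $-400$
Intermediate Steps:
$G{\left(D \right)} = - \frac{16 D}{10 + D}$ ($G{\left(D \right)} = - 8 \frac{D + D}{D + 10} = - 8 \frac{2 D}{10 + D} = - \frac{16 D}{10 + D}$)
$\left(y - 4\right)^{2} \left(G{\left(0 \cdot 2 \right)} - 100\right) = \left(6 - 4\right)^{2} \left(- \frac{16 \cdot 0 \cdot 2}{10 + 0 \cdot 2} - 100\right) = 2^{2} \left(\left(-16\right) 0 \frac{1}{10 + 0} - 100\right) = 4 \left(\left(-16\right) 0 \cdot \frac{1}{10} - 100\right) = 4 \left(0 - 100\right) = 4 \left(-100\right) = -400$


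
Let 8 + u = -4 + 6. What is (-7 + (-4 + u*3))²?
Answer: 841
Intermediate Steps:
u = -6 (u = -8 + (-4 + 6) = -8 + 2 = -6)
(-7 + (-4 + u*3))² = (-7 + (-4 - 6*3))² = (-7 + (-4 - 18))² = (-7 - 22)² = (-29)² = 841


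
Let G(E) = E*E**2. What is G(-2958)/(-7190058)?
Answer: 4313633652/1198343 ≈ 3599.7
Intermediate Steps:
G(E) = E**3
G(-2958)/(-7190058) = (-2958)**3/(-7190058) = -25881801912*(-1/7190058) = 4313633652/1198343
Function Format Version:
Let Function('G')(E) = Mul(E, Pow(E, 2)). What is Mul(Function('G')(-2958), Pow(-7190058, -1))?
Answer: Rational(4313633652, 1198343) ≈ 3599.7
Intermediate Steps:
Function('G')(E) = Pow(E, 3)
Mul(Function('G')(-2958), Pow(-7190058, -1)) = Mul(Pow(-2958, 3), Pow(-7190058, -1)) = Mul(-25881801912, Rational(-1, 7190058)) = Rational(4313633652, 1198343)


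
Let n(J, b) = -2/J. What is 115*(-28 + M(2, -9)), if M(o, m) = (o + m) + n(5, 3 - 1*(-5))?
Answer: -4071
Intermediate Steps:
M(o, m) = -2/5 + m + o (M(o, m) = (o + m) - 2/5 = (m + o) - 2*1/5 = (m + o) - 2/5 = -2/5 + m + o)
115*(-28 + M(2, -9)) = 115*(-28 + (-2/5 - 9 + 2)) = 115*(-28 - 37/5) = 115*(-177/5) = -4071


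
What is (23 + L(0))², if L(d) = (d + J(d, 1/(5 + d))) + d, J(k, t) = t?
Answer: 13456/25 ≈ 538.24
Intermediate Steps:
L(d) = 1/(5 + d) + 2*d (L(d) = (d + 1/(5 + d)) + d = 1/(5 + d) + 2*d)
(23 + L(0))² = (23 + (1 + 2*0*(5 + 0))/(5 + 0))² = (23 + (1 + 2*0*5)/5)² = (23 + (1 + 0)/5)² = (23 + (⅕)*1)² = (23 + ⅕)² = (116/5)² = 13456/25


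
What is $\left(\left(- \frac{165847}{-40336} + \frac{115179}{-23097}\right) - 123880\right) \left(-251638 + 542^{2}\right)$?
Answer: $- \frac{810310824291022845}{155273432} \approx -5.2186 \cdot 10^{9}$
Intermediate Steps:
$\left(\left(- \frac{165847}{-40336} + \frac{115179}{-23097}\right) - 123880\right) \left(-251638 + 542^{2}\right) = \left(\left(\left(-165847\right) \left(- \frac{1}{40336}\right) + 115179 \left(- \frac{1}{23097}\right)\right) - 123880\right) \left(-251638 + 293764\right) = \left(\left(\frac{165847}{40336} - \frac{38393}{7699}\right) - 123880\right) 42126 = \left(- \frac{271763995}{310546864} - 123880\right) 42126 = \left(- \frac{38470817276315}{310546864}\right) 42126 = - \frac{810310824291022845}{155273432}$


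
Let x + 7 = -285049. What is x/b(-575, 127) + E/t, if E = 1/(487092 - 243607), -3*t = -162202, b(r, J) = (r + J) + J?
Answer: 11257931531673283/12677495024370 ≈ 888.03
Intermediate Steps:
x = -285056 (x = -7 - 285049 = -285056)
b(r, J) = r + 2*J (b(r, J) = (J + r) + J = r + 2*J)
t = 162202/3 (t = -1/3*(-162202) = 162202/3 ≈ 54067.)
E = 1/243485 ≈ 4.1070e-6
x/b(-575, 127) + E/t = -285056/(-575 + 2*127) + 1/(243485*(162202/3)) = -285056/(-575 + 254) + (1/243485)*(3/162202) = -285056/(-321) + 3/39493753970 = -285056*(-1/321) + 3/39493753970 = 285056/321 + 3/39493753970 = 11257931531673283/12677495024370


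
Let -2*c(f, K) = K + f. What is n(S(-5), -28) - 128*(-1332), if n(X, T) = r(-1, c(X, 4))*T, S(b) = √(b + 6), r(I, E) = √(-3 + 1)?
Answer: 170496 - 28*I*√2 ≈ 1.705e+5 - 39.598*I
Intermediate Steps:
c(f, K) = -K/2 - f/2 (c(f, K) = -(K + f)/2 = -K/2 - f/2)
r(I, E) = I*√2 (r(I, E) = √(-2) = I*√2)
S(b) = √(6 + b)
n(X, T) = I*T*√2 (n(X, T) = (I*√2)*T = I*T*√2)
n(S(-5), -28) - 128*(-1332) = I*(-28)*√2 - 128*(-1332) = -28*I*√2 + 170496 = 170496 - 28*I*√2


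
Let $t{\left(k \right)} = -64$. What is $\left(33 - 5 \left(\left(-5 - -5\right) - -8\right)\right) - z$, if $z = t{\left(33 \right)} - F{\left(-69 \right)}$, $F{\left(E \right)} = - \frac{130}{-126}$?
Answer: $\frac{3656}{63} \approx 58.032$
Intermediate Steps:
$F{\left(E \right)} = \frac{65}{63}$ ($F{\left(E \right)} = \left(-130\right) \left(- \frac{1}{126}\right) = \frac{65}{63}$)
$z = - \frac{4097}{63}$ ($z = -64 - \frac{65}{63} = - \frac{4097}{63} \approx -65.032$)
$\left(33 - 5 \left(\left(-5 - -5\right) - -8\right)\right) - z = \left(33 - 5 \left(\left(-5 - -5\right) - -8\right)\right) - - \frac{4097}{63} = \left(33 - 5 \left(\left(-5 + 5\right) + 8\right)\right) + \frac{4097}{63} = \left(33 - 5 \left(0 + 8\right)\right) + \frac{4097}{63} = \left(33 - 40\right) + \frac{4097}{63} = -7 + \frac{4097}{63} = \frac{3656}{63}$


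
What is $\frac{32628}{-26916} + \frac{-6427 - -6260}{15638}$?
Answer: $- \frac{42894303}{35076034} \approx -1.2229$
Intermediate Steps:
$\frac{32628}{-26916} + \frac{-6427 - -6260}{15638} = 32628 \left(- \frac{1}{26916}\right) + \left(-6427 + 6260\right) \frac{1}{15638} = - \frac{2719}{2243} - \frac{167}{15638} = - \frac{42894303}{35076034}$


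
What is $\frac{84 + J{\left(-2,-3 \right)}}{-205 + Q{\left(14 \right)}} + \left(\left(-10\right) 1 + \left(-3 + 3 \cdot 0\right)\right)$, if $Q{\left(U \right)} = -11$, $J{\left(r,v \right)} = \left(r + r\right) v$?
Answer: $- \frac{121}{9} \approx -13.444$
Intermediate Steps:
$J{\left(r,v \right)} = 2 r v$
$\frac{84 + J{\left(-2,-3 \right)}}{-205 + Q{\left(14 \right)}} + \left(\left(-10\right) 1 + \left(-3 + 3 \cdot 0\right)\right) = \frac{84 + 2 \left(-2\right) \left(-3\right)}{-205 - 11} + \left(\left(-10\right) 1 + \left(-3 + 3 \cdot 0\right)\right) = \frac{84 + 12}{-216} + \left(-10 + \left(-3 + 0\right)\right) = 96 \left(- \frac{1}{216}\right) - 13 = - \frac{4}{9} - 13 = - \frac{121}{9}$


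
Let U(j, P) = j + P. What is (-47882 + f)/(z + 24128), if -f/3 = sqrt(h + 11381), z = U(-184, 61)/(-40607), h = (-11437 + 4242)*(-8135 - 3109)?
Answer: -1944344374/979765819 - 1583673*sqrt(478769)/979765819 ≈ -3.1029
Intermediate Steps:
U(j, P) = P + j
h = 80900580 (h = -7195*(-11244) = 80900580)
z = 123/40607 (z = (61 - 184)/(-40607) = -123*(-1/40607) = 123/40607 ≈ 0.0030290)
f = -39*sqrt(478769) (f = -3*sqrt(80900580 + 11381) = -39*sqrt(478769) ≈ -26985.)
(-47882 + f)/(z + 24128) = (-47882 - 39*sqrt(478769))/(123/40607 + 24128) = (-47882 - 39*sqrt(478769))/(979765819/40607) = (-47882 - 39*sqrt(478769))*(40607/979765819) = -1944344374/979765819 - 1583673*sqrt(478769)/979765819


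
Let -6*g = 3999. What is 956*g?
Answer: -637174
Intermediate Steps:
g = -1333/2 (g = -⅙*3999 = -1333/2 ≈ -666.50)
956*g = 956*(-1333/2) = -637174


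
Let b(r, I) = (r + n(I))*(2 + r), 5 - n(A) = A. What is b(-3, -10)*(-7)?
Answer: 84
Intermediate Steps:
n(A) = 5 - A
b(r, I) = (2 + r)*(5 + r - I) (b(r, I) = (r + (5 - I))*(2 + r) = (5 + r - I)*(2 + r) = (2 + r)*(5 + r - I))
b(-3, -10)*(-7) = (10 + (-3)² - 2*(-10) + 7*(-3) - 1*(-10)*(-3))*(-7) = (10 + 9 + 20 - 21 - 30)*(-7) = -12*(-7) = 84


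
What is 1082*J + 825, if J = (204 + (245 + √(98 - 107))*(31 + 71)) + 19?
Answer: 27281291 + 331092*I ≈ 2.7281e+7 + 3.3109e+5*I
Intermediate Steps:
J = 25213 + 306*I (J = (204 + (245 + √(-9))*102) + 19 = (204 + (245 + 3*I)*102) + 19 = (204 + (24990 + 306*I)) + 19 = (25194 + 306*I) + 19 = 25213 + 306*I ≈ 25213.0 + 306.0*I)
1082*J + 825 = 1082*(25213 + 306*I) + 825 = (27280466 + 331092*I) + 825 = 27281291 + 331092*I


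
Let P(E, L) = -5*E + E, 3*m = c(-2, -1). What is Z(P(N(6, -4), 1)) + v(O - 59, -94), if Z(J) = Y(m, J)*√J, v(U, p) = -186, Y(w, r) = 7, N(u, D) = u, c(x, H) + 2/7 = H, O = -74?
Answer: -186 + 14*I*√6 ≈ -186.0 + 34.293*I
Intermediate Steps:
c(x, H) = -2/7 + H
m = -3/7 (m = (-2/7 - 1)/3 = (⅓)*(-9/7) = -3/7 ≈ -0.42857)
P(E, L) = -4*E
Z(J) = 7*√J
Z(P(N(6, -4), 1)) + v(O - 59, -94) = 7*√(-4*6) - 186 = 7*√(-24) - 186 = 7*(2*I*√6) - 186 = 14*I*√6 - 186 = -186 + 14*I*√6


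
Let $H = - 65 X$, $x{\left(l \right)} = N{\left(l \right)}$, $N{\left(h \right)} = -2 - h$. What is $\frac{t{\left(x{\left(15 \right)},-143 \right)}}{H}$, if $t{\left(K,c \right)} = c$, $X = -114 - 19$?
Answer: $- \frac{11}{665} \approx -0.016541$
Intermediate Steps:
$X = -133$ ($X = -114 - 19 = -133$)
$x{\left(l \right)} = -2 - l$
$H = 8645$ ($H = \left(-65\right) \left(-133\right) = 8645$)
$\frac{t{\left(x{\left(15 \right)},-143 \right)}}{H} = - \frac{143}{8645} = \left(-143\right) \frac{1}{8645} = - \frac{11}{665}$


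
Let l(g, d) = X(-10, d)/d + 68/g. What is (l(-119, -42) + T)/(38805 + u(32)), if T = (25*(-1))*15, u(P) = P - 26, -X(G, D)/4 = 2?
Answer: -7883/815031 ≈ -0.0096720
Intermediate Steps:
X(G, D) = -8 (X(G, D) = -4*2 = -8)
l(g, d) = -8/d + 68/g
u(P) = -26 + P
T = -375 (T = -25*15 = -375)
(l(-119, -42) + T)/(38805 + u(32)) = ((-8/(-42) + 68/(-119)) - 375)/(38805 + (-26 + 32)) = ((-8*(-1/42) + 68*(-1/119)) - 375)/(38805 + 6) = ((4/21 - 4/7) - 375)/38811 = (-8/21 - 375)*(1/38811) = -7883/21*1/38811 = -7883/815031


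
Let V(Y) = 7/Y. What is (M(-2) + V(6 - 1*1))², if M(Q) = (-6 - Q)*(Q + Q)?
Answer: 7569/25 ≈ 302.76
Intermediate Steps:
M(Q) = 2*Q*(-6 - Q) (M(Q) = (-6 - Q)*(2*Q) = 2*Q*(-6 - Q))
(M(-2) + V(6 - 1*1))² = (-2*(-2)*(6 - 2) + 7/(6 - 1*1))² = (-2*(-2)*4 + 7/(6 - 1))² = (16 + 7/5)² = (87/5)² = 7569/25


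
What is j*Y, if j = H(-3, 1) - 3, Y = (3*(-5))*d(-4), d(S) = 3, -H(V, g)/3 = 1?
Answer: 270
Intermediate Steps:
H(V, g) = -3 (H(V, g) = -3*1 = -3)
Y = -45 (Y = (3*(-5))*3 = -15*3 = -45)
j = -6 (j = -3 - 3 = -6)
j*Y = -6*(-45) = 270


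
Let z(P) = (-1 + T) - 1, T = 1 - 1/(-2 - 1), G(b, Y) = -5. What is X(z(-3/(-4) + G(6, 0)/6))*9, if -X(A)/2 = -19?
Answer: 342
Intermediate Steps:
T = 4/3 (T = 1 - 1/(-3) = 1 - 1*(-⅓) = 1 + ⅓ = 4/3 ≈ 1.3333)
z(P) = -⅔ (z(P) = (-1 + 4/3) - 1 = ⅓ - 1 = -⅔)
X(A) = 38 (X(A) = -2*(-19) = 38)
X(z(-3/(-4) + G(6, 0)/6))*9 = 38*9 = 342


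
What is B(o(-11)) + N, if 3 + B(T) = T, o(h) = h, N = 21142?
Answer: 21128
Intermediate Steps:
B(T) = -3 + T
B(o(-11)) + N = (-3 - 11) + 21142 = -14 + 21142 = 21128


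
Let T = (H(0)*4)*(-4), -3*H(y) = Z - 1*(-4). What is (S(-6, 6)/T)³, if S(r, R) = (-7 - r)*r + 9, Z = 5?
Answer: 125/4096 ≈ 0.030518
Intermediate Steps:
H(y) = -3 (H(y) = -(5 - 1*(-4))/3 = -(5 + 4)/3 = -⅓*9 = -3)
S(r, R) = 9 + r*(-7 - r) (S(r, R) = r*(-7 - r) + 9 = 9 + r*(-7 - r))
T = 48 (T = -3*4*(-4) = -12*(-4) = 48)
(S(-6, 6)/T)³ = ((9 - 1*(-6)² - 7*(-6))/48)³ = ((9 - 1*36 + 42)*(1/48))³ = ((9 - 36 + 42)*(1/48))³ = (15*(1/48))³ = (5/16)³ = 125/4096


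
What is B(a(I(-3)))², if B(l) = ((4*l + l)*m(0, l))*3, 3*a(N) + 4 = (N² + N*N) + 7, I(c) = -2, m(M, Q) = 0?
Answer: 0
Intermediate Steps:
a(N) = 1 + 2*N²/3 (a(N) = -4/3 + ((N² + N*N) + 7)/3 = -4/3 + ((N² + N²) + 7)/3 = -4/3 + (2*N² + 7)/3 = -4/3 + (7 + 2*N²)/3 = -4/3 + (7/3 + 2*N²/3) = 1 + 2*N²/3)
B(l) = 0 (B(l) = ((4*l + l)*0)*3 = ((5*l)*0)*3 = 0*3 = 0)
B(a(I(-3)))² = 0² = 0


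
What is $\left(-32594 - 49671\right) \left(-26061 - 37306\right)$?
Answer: $5212886255$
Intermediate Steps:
$\left(-32594 - 49671\right) \left(-26061 - 37306\right) = \left(-82265\right) \left(-63367\right) = 5212886255$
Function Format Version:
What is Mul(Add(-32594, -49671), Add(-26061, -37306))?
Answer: 5212886255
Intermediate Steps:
Mul(Add(-32594, -49671), Add(-26061, -37306)) = Mul(-82265, -63367) = 5212886255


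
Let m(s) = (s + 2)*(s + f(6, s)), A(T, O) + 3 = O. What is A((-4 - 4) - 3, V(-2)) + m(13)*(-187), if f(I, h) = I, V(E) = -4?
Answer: -53302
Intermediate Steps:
A(T, O) = -3 + O
m(s) = (2 + s)*(6 + s) (m(s) = (s + 2)*(s + 6) = (2 + s)*(6 + s))
A((-4 - 4) - 3, V(-2)) + m(13)*(-187) = (-3 - 4) + (12 + 13² + 8*13)*(-187) = -7 + (12 + 169 + 104)*(-187) = -7 + 285*(-187) = -7 - 53295 = -53302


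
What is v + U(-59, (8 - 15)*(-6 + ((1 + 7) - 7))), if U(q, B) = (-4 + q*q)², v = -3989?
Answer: 12085540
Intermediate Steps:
U(q, B) = (-4 + q²)²
v + U(-59, (8 - 15)*(-6 + ((1 + 7) - 7))) = -3989 + (-4 + (-59)²)² = -3989 + (-4 + 3481)² = -3989 + 3477² = -3989 + 12089529 = 12085540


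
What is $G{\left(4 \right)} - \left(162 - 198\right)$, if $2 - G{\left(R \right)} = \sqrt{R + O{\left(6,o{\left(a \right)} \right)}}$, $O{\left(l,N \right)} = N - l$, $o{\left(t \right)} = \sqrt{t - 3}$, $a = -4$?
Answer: $38 - \sqrt{-2 + i \sqrt{7}} \approx 37.189 - 1.6304 i$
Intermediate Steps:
$o{\left(t \right)} = \sqrt{-3 + t}$
$G{\left(R \right)} = 2 - \sqrt{-6 + R + i \sqrt{7}}$ ($G{\left(R \right)} = 2 - \sqrt{R + \left(\sqrt{-3 - 4} - 6\right)} = 2 - \sqrt{R - \left(6 - \sqrt{-7}\right)} = 2 - \sqrt{R - \left(6 - i \sqrt{7}\right)} = 2 - \sqrt{-6 + R + i \sqrt{7}}$)
$G{\left(4 \right)} - \left(162 - 198\right) = \left(2 - \sqrt{-6 + 4 + i \sqrt{7}}\right) - \left(162 - 198\right) = \left(2 - \sqrt{-2 + i \sqrt{7}}\right) - \left(162 - 198\right) = \left(2 - \sqrt{-2 + i \sqrt{7}}\right) - -36 = \left(2 - \sqrt{-2 + i \sqrt{7}}\right) + 36 = 38 - \sqrt{-2 + i \sqrt{7}}$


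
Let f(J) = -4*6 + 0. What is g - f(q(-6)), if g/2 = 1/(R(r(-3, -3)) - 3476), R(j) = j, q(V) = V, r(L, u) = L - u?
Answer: 41711/1738 ≈ 23.999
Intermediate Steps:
f(J) = -24 (f(J) = -24 + 0 = -24)
g = -1/1738 (g = 2/((-3 - 1*(-3)) - 3476) = 2/((-3 + 3) - 3476) = 2/(0 - 3476) = 2/(-3476) = 2*(-1/3476) = -1/1738 ≈ -0.00057537)
g - f(q(-6)) = -1/1738 - 1*(-24) = -1/1738 + 24 = 41711/1738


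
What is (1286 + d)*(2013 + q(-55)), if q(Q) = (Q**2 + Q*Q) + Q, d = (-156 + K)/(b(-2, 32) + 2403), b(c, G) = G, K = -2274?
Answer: 5011374368/487 ≈ 1.0290e+7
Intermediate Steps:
d = -486/487 (d = (-156 - 2274)/(32 + 2403) = -2430/2435 = -2430*1/2435 = -486/487 ≈ -0.99795)
q(Q) = Q + 2*Q**2 (q(Q) = (Q**2 + Q**2) + Q = 2*Q**2 + Q = Q + 2*Q**2)
(1286 + d)*(2013 + q(-55)) = (1286 - 486/487)*(2013 - 55*(1 + 2*(-55))) = 625796*(2013 - 55*(1 - 110))/487 = 625796*(2013 - 55*(-109))/487 = 625796*(2013 + 5995)/487 = (625796/487)*8008 = 5011374368/487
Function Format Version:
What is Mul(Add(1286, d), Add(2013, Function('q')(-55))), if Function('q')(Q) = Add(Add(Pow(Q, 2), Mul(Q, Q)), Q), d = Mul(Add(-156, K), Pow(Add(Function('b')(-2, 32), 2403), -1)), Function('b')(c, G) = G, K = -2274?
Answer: Rational(5011374368, 487) ≈ 1.0290e+7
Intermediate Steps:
d = Rational(-486, 487) (d = Mul(Add(-156, -2274), Pow(Add(32, 2403), -1)) = Mul(-2430, Pow(2435, -1)) = Mul(-2430, Rational(1, 2435)) = Rational(-486, 487) ≈ -0.99795)
Function('q')(Q) = Add(Q, Mul(2, Pow(Q, 2))) (Function('q')(Q) = Add(Add(Pow(Q, 2), Pow(Q, 2)), Q) = Add(Mul(2, Pow(Q, 2)), Q) = Add(Q, Mul(2, Pow(Q, 2))))
Mul(Add(1286, d), Add(2013, Function('q')(-55))) = Mul(Add(1286, Rational(-486, 487)), Add(2013, Mul(-55, Add(1, Mul(2, -55))))) = Mul(Rational(625796, 487), Add(2013, Mul(-55, Add(1, -110)))) = Mul(Rational(625796, 487), Add(2013, Mul(-55, -109))) = Mul(Rational(625796, 487), Add(2013, 5995)) = Mul(Rational(625796, 487), 8008) = Rational(5011374368, 487)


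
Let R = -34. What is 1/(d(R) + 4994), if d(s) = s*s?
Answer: 1/6150 ≈ 0.00016260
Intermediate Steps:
d(s) = s²
1/(d(R) + 4994) = 1/((-34)² + 4994) = 1/(1156 + 4994) = 1/6150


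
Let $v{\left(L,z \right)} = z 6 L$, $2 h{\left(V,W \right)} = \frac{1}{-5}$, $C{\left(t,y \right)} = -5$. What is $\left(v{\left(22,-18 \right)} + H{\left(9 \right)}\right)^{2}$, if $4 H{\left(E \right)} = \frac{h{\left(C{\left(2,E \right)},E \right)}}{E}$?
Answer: $\frac{731642440321}{129600} \approx 5.6454 \cdot 10^{6}$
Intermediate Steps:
$h{\left(V,W \right)} = - \frac{1}{10}$ ($h{\left(V,W \right)} = \frac{1}{2 \left(-5\right)} = \frac{1}{2} \left(- \frac{1}{5}\right) = - \frac{1}{10}$)
$v{\left(L,z \right)} = 6 L z$ ($v{\left(L,z \right)} = 6 z L = 6 L z$)
$H{\left(E \right)} = - \frac{1}{40 E}$ ($H{\left(E \right)} = \frac{\left(- \frac{1}{10}\right) \frac{1}{E}}{4} = - \frac{1}{40 E}$)
$\left(v{\left(22,-18 \right)} + H{\left(9 \right)}\right)^{2} = \left(6 \cdot 22 \left(-18\right) - \frac{1}{40 \cdot 9}\right)^{2} = \left(-2376 - \frac{1}{360}\right)^{2} = \left(- \frac{855361}{360}\right)^{2} = \frac{731642440321}{129600}$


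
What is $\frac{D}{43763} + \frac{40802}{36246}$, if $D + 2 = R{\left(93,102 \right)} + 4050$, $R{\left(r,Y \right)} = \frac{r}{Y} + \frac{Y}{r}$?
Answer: $\frac{1018382460209}{835945158846} \approx 1.2182$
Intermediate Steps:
$R{\left(r,Y \right)} = \frac{Y}{r} + \frac{r}{Y}$
$D = \frac{4268709}{1054}$ ($D = -2 + \left(\left(\frac{102}{93} + \frac{93}{102}\right) + 4050\right) = -2 + \left(\left(102 \cdot \frac{1}{93} + 93 \cdot \frac{1}{102}\right) + 4050\right) = -2 + \left(\left(\frac{34}{31} + \frac{31}{34}\right) + 4050\right) = -2 + \left(\frac{2117}{1054} + 4050\right) = -2 + \frac{4270817}{1054} = \frac{4268709}{1054} \approx 4050.0$)
$\frac{D}{43763} + \frac{40802}{36246} = \frac{4268709}{1054 \cdot 43763} + \frac{40802}{36246} = \frac{4268709}{1054} \cdot \frac{1}{43763} + 40802 \cdot \frac{1}{36246} = \frac{4268709}{46126202} + \frac{20401}{18123} = \frac{1018382460209}{835945158846}$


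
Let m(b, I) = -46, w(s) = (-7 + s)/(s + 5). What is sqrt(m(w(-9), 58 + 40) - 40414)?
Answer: 34*I*sqrt(35) ≈ 201.15*I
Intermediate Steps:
w(s) = (-7 + s)/(5 + s)
sqrt(m(w(-9), 58 + 40) - 40414) = sqrt(-46 - 40414) = sqrt(-40460) = 34*I*sqrt(35)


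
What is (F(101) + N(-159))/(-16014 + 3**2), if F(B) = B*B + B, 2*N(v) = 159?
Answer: -6921/10670 ≈ -0.64864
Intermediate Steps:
N(v) = 159/2 (N(v) = (1/2)*159 = 159/2)
F(B) = B + B**2 (F(B) = B**2 + B = B + B**2)
(F(101) + N(-159))/(-16014 + 3**2) = (101*(1 + 101) + 159/2)/(-16014 + 3**2) = (101*102 + 159/2)/(-16014 + 9) = (10302 + 159/2)/(-16005) = (20763/2)*(-1/16005) = -6921/10670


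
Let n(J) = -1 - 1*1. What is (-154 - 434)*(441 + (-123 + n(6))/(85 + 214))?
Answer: -77459592/299 ≈ -2.5906e+5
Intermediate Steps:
n(J) = -2 (n(J) = -1 - 1 = -2)
(-154 - 434)*(441 + (-123 + n(6))/(85 + 214)) = (-154 - 434)*(441 + (-123 - 2)/(85 + 214)) = -588*(441 - 125/299) = -588*131734/299 = -77459592/299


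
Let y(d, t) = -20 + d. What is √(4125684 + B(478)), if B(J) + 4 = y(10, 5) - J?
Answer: 2*√1031298 ≈ 2031.1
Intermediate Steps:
B(J) = -14 - J (B(J) = -4 + ((-20 + 10) - J) = -4 + (-10 - J) = -14 - J)
√(4125684 + B(478)) = √(4125684 + (-14 - 1*478)) = √(4125684 + (-14 - 478)) = √(4125684 - 492) = √4125192 = 2*√1031298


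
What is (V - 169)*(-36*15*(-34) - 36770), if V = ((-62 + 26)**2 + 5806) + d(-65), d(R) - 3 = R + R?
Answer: -125298460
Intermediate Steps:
d(R) = 3 + 2*R (d(R) = 3 + (R + R) = 3 + 2*R)
V = 6975 (V = ((-62 + 26)**2 + 5806) + (3 + 2*(-65)) = ((-36)**2 + 5806) + (3 - 130) = (1296 + 5806) - 127 = 7102 - 127 = 6975)
(V - 169)*(-36*15*(-34) - 36770) = (6975 - 169)*(-36*15*(-34) - 36770) = 6806*(-540*(-34) - 36770) = 6806*(18360 - 36770) = 6806*(-18410) = -125298460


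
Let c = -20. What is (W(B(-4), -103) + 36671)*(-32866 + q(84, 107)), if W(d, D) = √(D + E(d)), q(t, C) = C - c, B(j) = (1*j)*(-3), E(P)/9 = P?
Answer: -1200571869 - 32739*√5 ≈ -1.2006e+9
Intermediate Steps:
E(P) = 9*P
B(j) = -3*j (B(j) = j*(-3) = -3*j)
q(t, C) = 20 + C (q(t, C) = C - 1*(-20) = C + 20 = 20 + C)
W(d, D) = √(D + 9*d)
(W(B(-4), -103) + 36671)*(-32866 + q(84, 107)) = (√(-103 + 9*(-3*(-4))) + 36671)*(-32866 + (20 + 107)) = (√(-103 + 9*12) + 36671)*(-32866 + 127) = (√(-103 + 108) + 36671)*(-32739) = (√5 + 36671)*(-32739) = (36671 + √5)*(-32739) = -1200571869 - 32739*√5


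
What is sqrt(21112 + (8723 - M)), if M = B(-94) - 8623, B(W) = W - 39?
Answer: sqrt(38591) ≈ 196.45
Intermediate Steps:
B(W) = -39 + W
M = -8756 (M = (-39 - 94) - 8623 = -133 - 8623 = -8756)
sqrt(21112 + (8723 - M)) = sqrt(21112 + (8723 - 1*(-8756))) = sqrt(21112 + (8723 + 8756)) = sqrt(21112 + 17479) = sqrt(38591)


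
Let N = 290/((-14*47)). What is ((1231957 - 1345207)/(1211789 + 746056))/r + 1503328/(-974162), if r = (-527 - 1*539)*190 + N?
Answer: -1307520064147857802/847277903727712443 ≈ -1.5432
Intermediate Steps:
N = -145/329 (N = 290/(-658) = 290*(-1/658) = -145/329 ≈ -0.44073)
r = -66635805/329 (r = (-527 - 1*539)*190 - 145/329 = (-527 - 539)*190 - 145/329 = -1066*190 - 145/329 = -202540 - 145/329 = -66635805/329 ≈ -2.0254e+5)
((1231957 - 1345207)/(1211789 + 746056))/r + 1503328/(-974162) = ((1231957 - 1345207)/(1211789 + 746056))/(-66635805/329) + 1503328/(-974162) = -113250/1957845*(-329/66635805) + 1503328*(-1/974162) = -113250*1/1957845*(-329/66635805) - 751664/487081 = -7550/130523*(-329/66635805) - 751664/487081 = 496790/1739501035203 - 751664/487081 = -1307520064147857802/847277903727712443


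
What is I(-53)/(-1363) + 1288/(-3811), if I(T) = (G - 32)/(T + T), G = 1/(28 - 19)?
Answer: -1675882733/4955450922 ≈ -0.33819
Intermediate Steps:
G = 1/9 ≈ 0.11111
I(T) = -287/(18*T) (I(T) = (1/9 - 32)/(T + T) = -287*1/(2*T)/9 = -287/(18*T))
I(-53)/(-1363) + 1288/(-3811) = -287/18/(-53)/(-1363) + 1288/(-3811) = -287/18*(-1/53)*(-1/1363) + 1288*(-1/3811) = (287/954)*(-1/1363) - 1288/3811 = -287/1300302 - 1288/3811 = -1675882733/4955450922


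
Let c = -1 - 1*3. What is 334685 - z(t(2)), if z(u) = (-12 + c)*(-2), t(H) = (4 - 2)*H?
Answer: 334653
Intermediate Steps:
t(H) = 2*H
c = -4 (c = -1 - 3 = -4)
z(u) = 32 (z(u) = (-12 - 4)*(-2) = -16*(-2) = 32)
334685 - z(t(2)) = 334685 - 1*32 = 334685 - 32 = 334653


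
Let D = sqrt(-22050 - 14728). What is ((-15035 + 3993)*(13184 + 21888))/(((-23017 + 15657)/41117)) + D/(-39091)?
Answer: 248799624872/115 - I*sqrt(36778)/39091 ≈ 2.1635e+9 - 0.0049059*I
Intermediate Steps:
D = I*sqrt(36778) (D = sqrt(-36778) = I*sqrt(36778) ≈ 191.78*I)
((-15035 + 3993)*(13184 + 21888))/(((-23017 + 15657)/41117)) + D/(-39091) = ((-15035 + 3993)*(13184 + 21888))/(((-23017 + 15657)/41117)) + (I*sqrt(36778))/(-39091) = (-11042*35072)/((-7360*1/41117)) + (I*sqrt(36778))*(-1/39091) = -387265024/(-7360/41117) - I*sqrt(36778)/39091 = -387265024*(-41117/7360) - I*sqrt(36778)/39091 = 248799624872/115 - I*sqrt(36778)/39091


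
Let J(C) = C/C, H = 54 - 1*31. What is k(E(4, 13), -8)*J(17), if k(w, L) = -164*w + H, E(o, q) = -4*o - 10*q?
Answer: 23967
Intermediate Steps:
H = 23 (H = 54 - 31 = 23)
E(o, q) = -10*q - 4*o
J(C) = 1
k(w, L) = 23 - 164*w (k(w, L) = -164*w + 23 = 23 - 164*w)
k(E(4, 13), -8)*J(17) = (23 - 164*(-10*13 - 4*4))*1 = (23 - 164*(-130 - 16))*1 = (23 - 164*(-146))*1 = (23 + 23944)*1 = 23967*1 = 23967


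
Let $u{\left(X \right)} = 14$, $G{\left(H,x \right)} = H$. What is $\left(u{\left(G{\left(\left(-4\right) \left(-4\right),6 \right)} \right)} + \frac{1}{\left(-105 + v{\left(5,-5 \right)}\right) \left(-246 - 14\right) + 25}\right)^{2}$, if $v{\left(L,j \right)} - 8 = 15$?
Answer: $\frac{89299966561}{455609025} \approx 196.0$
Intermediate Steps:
$v{\left(L,j \right)} = 23$ ($v{\left(L,j \right)} = 8 + 15 = 23$)
$\left(u{\left(G{\left(\left(-4\right) \left(-4\right),6 \right)} \right)} + \frac{1}{\left(-105 + v{\left(5,-5 \right)}\right) \left(-246 - 14\right) + 25}\right)^{2} = \left(14 + \frac{1}{\left(-105 + 23\right) \left(-246 - 14\right) + 25}\right)^{2} = \left(14 + \frac{1}{\left(-82\right) \left(-260\right) + 25}\right)^{2} = \left(14 + \frac{1}{21320 + 25}\right)^{2} = \left(14 + \frac{1}{21345}\right)^{2} = \left(\frac{298831}{21345}\right)^{2} = \frac{89299966561}{455609025}$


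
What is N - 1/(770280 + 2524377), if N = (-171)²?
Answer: 96339065336/3294657 ≈ 29241.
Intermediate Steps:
N = 29241
N - 1/(770280 + 2524377) = 29241 - 1/(770280 + 2524377) = 29241 - 1/3294657 = 96339065336/3294657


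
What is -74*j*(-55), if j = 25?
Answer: 101750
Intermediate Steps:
-74*j*(-55) = -74*25*(-55) = -1850*(-55) = 101750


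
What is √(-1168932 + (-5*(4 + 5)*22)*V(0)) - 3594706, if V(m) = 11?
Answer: -3594706 + 7*I*√24078 ≈ -3.5947e+6 + 1086.2*I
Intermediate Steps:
√(-1168932 + (-5*(4 + 5)*22)*V(0)) - 3594706 = √(-1168932 + (-5*(4 + 5)*22)*11) - 3594706 = √(-1168932 + (-5*9*22)*11) - 3594706 = √(-1168932 - 45*22*11) - 3594706 = √(-1168932 - 990*11) - 3594706 = √(-1168932 - 10890) - 3594706 = √(-1179822) - 3594706 = 7*I*√24078 - 3594706 = -3594706 + 7*I*√24078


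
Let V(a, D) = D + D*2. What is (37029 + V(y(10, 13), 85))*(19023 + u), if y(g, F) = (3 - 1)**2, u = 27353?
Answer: 1729082784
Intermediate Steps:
y(g, F) = 4 (y(g, F) = 2**2 = 4)
V(a, D) = 3*D (V(a, D) = D + 2*D = 3*D)
(37029 + V(y(10, 13), 85))*(19023 + u) = (37029 + 3*85)*(19023 + 27353) = (37029 + 255)*46376 = 37284*46376 = 1729082784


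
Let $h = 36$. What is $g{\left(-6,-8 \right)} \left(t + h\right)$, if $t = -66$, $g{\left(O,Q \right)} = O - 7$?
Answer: $390$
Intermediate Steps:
$g{\left(O,Q \right)} = -7 + O$
$g{\left(-6,-8 \right)} \left(t + h\right) = \left(-7 - 6\right) \left(-66 + 36\right) = \left(-13\right) \left(-30\right) = 390$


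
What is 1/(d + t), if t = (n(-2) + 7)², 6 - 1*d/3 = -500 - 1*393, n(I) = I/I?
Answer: 1/2761 ≈ 0.00036219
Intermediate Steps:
n(I) = 1
d = 2697 (d = 18 - 3*(-500 - 1*393) = 18 - 3*(-500 - 393) = 18 - 3*(-893) = 18 + 2679 = 2697)
t = 64 (t = (1 + 7)² = 8² = 64)
1/(d + t) = 1/(2697 + 64) = 1/2761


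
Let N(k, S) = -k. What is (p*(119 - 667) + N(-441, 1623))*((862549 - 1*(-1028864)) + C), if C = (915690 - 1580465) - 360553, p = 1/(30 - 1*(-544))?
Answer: 109380472905/287 ≈ 3.8112e+8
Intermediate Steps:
p = 1/574 (p = 1/(30 + 544) = 1/574 ≈ 0.0017422)
C = -1025328 (C = -664775 - 360553 = -1025328)
(p*(119 - 667) + N(-441, 1623))*((862549 - 1*(-1028864)) + C) = ((119 - 667)/574 - 1*(-441))*((862549 - 1*(-1028864)) - 1025328) = ((1/574)*(-548) + 441)*((862549 + 1028864) - 1025328) = (-274/287 + 441)*(1891413 - 1025328) = (126293/287)*866085 = 109380472905/287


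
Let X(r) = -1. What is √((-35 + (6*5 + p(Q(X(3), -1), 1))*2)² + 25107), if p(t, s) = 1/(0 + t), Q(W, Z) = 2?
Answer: √25783 ≈ 160.57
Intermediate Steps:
p(t, s) = 1/t
√((-35 + (6*5 + p(Q(X(3), -1), 1))*2)² + 25107) = √((-35 + (6*5 + 1/2)*2)² + 25107) = √((-35 + (30 + ½)*2)² + 25107) = √((-35 + (61/2)*2)² + 25107) = √((-35 + 61)² + 25107) = √(26² + 25107) = √(676 + 25107) = √25783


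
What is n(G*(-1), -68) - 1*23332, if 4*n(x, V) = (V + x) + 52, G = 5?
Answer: -93349/4 ≈ -23337.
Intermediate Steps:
n(x, V) = 13 + V/4 + x/4 (n(x, V) = ((V + x) + 52)/4 = (52 + V + x)/4 = 13 + V/4 + x/4)
n(G*(-1), -68) - 1*23332 = (13 + (¼)*(-68) + (5*(-1))/4) - 1*23332 = (13 - 17 + (¼)*(-5)) - 23332 = (13 - 17 - 5/4) - 23332 = -21/4 - 23332 = -93349/4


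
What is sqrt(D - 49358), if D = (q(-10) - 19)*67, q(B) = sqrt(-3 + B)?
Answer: sqrt(-50631 + 67*I*sqrt(13)) ≈ 0.5368 + 225.01*I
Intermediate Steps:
D = -1273 + 67*I*sqrt(13) (D = (sqrt(-3 - 10) - 19)*67 = (sqrt(-13) - 19)*67 = (I*sqrt(13) - 19)*67 = (-19 + I*sqrt(13))*67 = -1273 + 67*I*sqrt(13) ≈ -1273.0 + 241.57*I)
sqrt(D - 49358) = sqrt((-1273 + 67*I*sqrt(13)) - 49358) = sqrt(-50631 + 67*I*sqrt(13))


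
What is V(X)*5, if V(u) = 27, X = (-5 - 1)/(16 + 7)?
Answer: 135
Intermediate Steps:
X = -6/23 ≈ -0.26087
V(X)*5 = 27*5 = 135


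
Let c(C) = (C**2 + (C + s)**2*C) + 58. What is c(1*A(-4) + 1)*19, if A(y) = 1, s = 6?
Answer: 3610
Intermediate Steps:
c(C) = 58 + C**2 + C*(6 + C)**2 (c(C) = (C**2 + (C + 6)**2*C) + 58 = (C**2 + (6 + C)**2*C) + 58 = (C**2 + C*(6 + C)**2) + 58 = 58 + C**2 + C*(6 + C)**2)
c(1*A(-4) + 1)*19 = (58 + (1*1 + 1)**2 + (1*1 + 1)*(6 + (1*1 + 1))**2)*19 = (58 + (1 + 1)**2 + (1 + 1)*(6 + (1 + 1))**2)*19 = (58 + 2**2 + 2*(6 + 2)**2)*19 = (58 + 4 + 2*8**2)*19 = (58 + 4 + 2*64)*19 = (58 + 4 + 128)*19 = 190*19 = 3610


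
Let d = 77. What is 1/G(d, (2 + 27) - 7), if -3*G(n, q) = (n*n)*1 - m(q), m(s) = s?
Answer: -1/1969 ≈ -0.00050787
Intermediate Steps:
G(n, q) = -n**2/3 + q/3 (G(n, q) = -((n*n)*1 - q)/3 = -(n**2*1 - q)/3 = -(n**2 - q)/3 = -n**2/3 + q/3)
1/G(d, (2 + 27) - 7) = 1/(-1/3*77**2 + ((2 + 27) - 7)/3) = 1/(-1/3*5929 + (29 - 7)/3) = 1/(-5929/3 + (1/3)*22) = 1/(-5929/3 + 22/3) = 1/(-1969) = -1/1969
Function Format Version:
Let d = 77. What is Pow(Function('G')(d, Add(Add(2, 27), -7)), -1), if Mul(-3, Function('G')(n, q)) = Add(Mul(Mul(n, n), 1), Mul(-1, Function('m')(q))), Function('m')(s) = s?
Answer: Rational(-1, 1969) ≈ -0.00050787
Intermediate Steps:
Function('G')(n, q) = Add(Mul(Rational(-1, 3), Pow(n, 2)), Mul(Rational(1, 3), q)) (Function('G')(n, q) = Mul(Rational(-1, 3), Add(Mul(Mul(n, n), 1), Mul(-1, q))) = Mul(Rational(-1, 3), Add(Mul(Pow(n, 2), 1), Mul(-1, q))) = Mul(Rational(-1, 3), Add(Pow(n, 2), Mul(-1, q))) = Add(Mul(Rational(-1, 3), Pow(n, 2)), Mul(Rational(1, 3), q)))
Pow(Function('G')(d, Add(Add(2, 27), -7)), -1) = Pow(Add(Mul(Rational(-1, 3), Pow(77, 2)), Mul(Rational(1, 3), Add(Add(2, 27), -7))), -1) = Pow(Add(Mul(Rational(-1, 3), 5929), Mul(Rational(1, 3), Add(29, -7))), -1) = Pow(Add(Rational(-5929, 3), Mul(Rational(1, 3), 22)), -1) = Pow(Add(Rational(-5929, 3), Rational(22, 3)), -1) = Pow(-1969, -1) = Rational(-1, 1969)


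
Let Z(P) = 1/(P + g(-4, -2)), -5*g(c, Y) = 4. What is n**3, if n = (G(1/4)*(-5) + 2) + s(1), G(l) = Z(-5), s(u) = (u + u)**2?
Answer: 7880599/24389 ≈ 323.12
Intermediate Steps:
g(c, Y) = -4/5 (g(c, Y) = -1/5*4 = -4/5)
s(u) = 4*u**2 (s(u) = (2*u)**2 = 4*u**2)
Z(P) = 1/(-4/5 + P) (Z(P) = 1/(P - 4/5) = 1/(-4/5 + P))
G(l) = -5/29 (G(l) = 5/(-4 + 5*(-5)) = 5/(-4 - 25) = 5/(-29) = 5*(-1/29) = -5/29)
n = 199/29 (n = (-5/29*(-5) + 2) + 4*1**2 = (25/29 + 2) + 4*1 = 83/29 + 4 = 199/29 ≈ 6.8621)
n**3 = (199/29)**3 = 7880599/24389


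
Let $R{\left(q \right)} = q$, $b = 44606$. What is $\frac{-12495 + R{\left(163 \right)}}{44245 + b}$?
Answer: $- \frac{12332}{88851} \approx -0.13879$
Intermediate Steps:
$\frac{-12495 + R{\left(163 \right)}}{44245 + b} = \frac{-12495 + 163}{44245 + 44606} = - \frac{12332}{88851}$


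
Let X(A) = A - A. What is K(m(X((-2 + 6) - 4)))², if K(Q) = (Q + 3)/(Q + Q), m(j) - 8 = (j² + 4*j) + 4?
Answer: 25/64 ≈ 0.39063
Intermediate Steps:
X(A) = 0
m(j) = 12 + j² + 4*j (m(j) = 8 + ((j² + 4*j) + 4) = 8 + (4 + j² + 4*j) = 12 + j² + 4*j)
K(Q) = (3 + Q)/(2*Q) (K(Q) = (3 + Q)/((2*Q)) = (3 + Q)*(1/(2*Q)) = (3 + Q)/(2*Q))
K(m(X((-2 + 6) - 4)))² = ((3 + (12 + 0² + 4*0))/(2*(12 + 0² + 4*0)))² = ((3 + (12 + 0 + 0))/(2*(12 + 0 + 0)))² = ((½)*(3 + 12)/12)² = ((½)*(1/12)*15)² = (5/8)² = 25/64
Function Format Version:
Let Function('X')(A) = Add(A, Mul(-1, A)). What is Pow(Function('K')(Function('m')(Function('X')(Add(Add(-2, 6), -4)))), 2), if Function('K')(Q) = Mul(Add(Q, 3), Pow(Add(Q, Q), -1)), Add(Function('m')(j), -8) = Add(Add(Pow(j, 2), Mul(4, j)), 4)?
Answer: Rational(25, 64) ≈ 0.39063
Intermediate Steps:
Function('X')(A) = 0
Function('m')(j) = Add(12, Pow(j, 2), Mul(4, j)) (Function('m')(j) = Add(8, Add(Add(Pow(j, 2), Mul(4, j)), 4)) = Add(8, Add(4, Pow(j, 2), Mul(4, j))) = Add(12, Pow(j, 2), Mul(4, j)))
Function('K')(Q) = Mul(Rational(1, 2), Pow(Q, -1), Add(3, Q)) (Function('K')(Q) = Mul(Add(3, Q), Pow(Mul(2, Q), -1)) = Mul(Add(3, Q), Mul(Rational(1, 2), Pow(Q, -1))) = Mul(Rational(1, 2), Pow(Q, -1), Add(3, Q)))
Pow(Function('K')(Function('m')(Function('X')(Add(Add(-2, 6), -4)))), 2) = Pow(Mul(Rational(1, 2), Pow(Add(12, Pow(0, 2), Mul(4, 0)), -1), Add(3, Add(12, Pow(0, 2), Mul(4, 0)))), 2) = Pow(Mul(Rational(1, 2), Pow(Add(12, 0, 0), -1), Add(3, Add(12, 0, 0))), 2) = Pow(Mul(Rational(1, 2), Pow(12, -1), Add(3, 12)), 2) = Pow(Mul(Rational(1, 2), Rational(1, 12), 15), 2) = Pow(Rational(5, 8), 2) = Rational(25, 64)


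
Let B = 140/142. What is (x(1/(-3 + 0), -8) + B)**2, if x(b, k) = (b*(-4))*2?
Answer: 605284/45369 ≈ 13.341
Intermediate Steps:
x(b, k) = -8*b (x(b, k) = -4*b*2 = -8*b)
B = 70/71 (B = 140*(1/142) = 70/71 ≈ 0.98592)
(x(1/(-3 + 0), -8) + B)**2 = (-8/(-3 + 0) + 70/71)**2 = (-8/(-3) + 70/71)**2 = (-8*(-1/3) + 70/71)**2 = (8/3 + 70/71)**2 = (778/213)**2 = 605284/45369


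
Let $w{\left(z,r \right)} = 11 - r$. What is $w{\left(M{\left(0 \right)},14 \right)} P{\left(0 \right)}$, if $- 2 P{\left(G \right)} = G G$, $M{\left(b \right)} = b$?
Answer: $0$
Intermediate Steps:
$P{\left(G \right)} = - \frac{G^{2}}{2}$ ($P{\left(G \right)} = - \frac{G G}{2} = - \frac{G^{2}}{2}$)
$w{\left(M{\left(0 \right)},14 \right)} P{\left(0 \right)} = \left(11 - 14\right) \left(- \frac{0^{2}}{2}\right) = \left(11 - 14\right) \left(\left(- \frac{1}{2}\right) 0\right) = \left(-3\right) 0 = 0$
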